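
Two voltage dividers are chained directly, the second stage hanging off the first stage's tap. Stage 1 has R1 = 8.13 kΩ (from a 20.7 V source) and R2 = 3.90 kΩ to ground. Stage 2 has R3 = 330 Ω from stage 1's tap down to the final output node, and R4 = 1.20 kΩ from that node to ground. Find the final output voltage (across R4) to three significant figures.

Stage 2 presents R3+R4 = 1530 Ω as a load on stage 1's tap.
Stage 1's lower leg becomes R2‖(R3+R4) = 1099 Ω, so V_mid = 20.7 × 1099/9229 = 2.465 V.
Stage 2 is itself unloaded: V_out = V_mid × R4/(R3+R4) = 2.465 × 1200/1530 = 1.93 V.

V_out ≈ 1.93 V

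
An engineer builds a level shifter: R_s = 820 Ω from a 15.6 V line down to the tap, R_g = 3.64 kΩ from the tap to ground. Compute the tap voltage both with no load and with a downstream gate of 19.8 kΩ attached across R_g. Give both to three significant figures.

Open-circuit: V = 15.6 × 3640/(820 + 3640) = 12.7 V.
With the load, R_g becomes R_g‖R_L = 3075 Ω, so V = 15.6 × 3075/3895 = 12.3 V.

Unloaded: 12.7 V; loaded: 12.3 V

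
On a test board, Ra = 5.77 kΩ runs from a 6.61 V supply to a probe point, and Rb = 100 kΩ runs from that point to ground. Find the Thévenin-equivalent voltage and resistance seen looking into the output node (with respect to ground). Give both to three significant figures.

V_th = 6.25 V, R_th = 5.46 kΩ

V_th is the open-circuit tap voltage: 6.61 × 100/(5.77 + 100) = 6.25 V.
With the supply zeroed, Ra and Rb appear in parallel from the tap: R_th = Ra‖Rb = (5.77 × 100)/105.8 = 5.46 kΩ.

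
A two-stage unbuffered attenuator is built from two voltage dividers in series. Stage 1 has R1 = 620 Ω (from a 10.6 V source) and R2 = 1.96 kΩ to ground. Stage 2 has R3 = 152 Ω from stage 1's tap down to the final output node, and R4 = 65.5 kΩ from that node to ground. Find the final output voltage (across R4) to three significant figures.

Stage 2 presents R3+R4 = 65650 Ω as a load on stage 1's tap.
Stage 1's lower leg becomes R2‖(R3+R4) = 1903 Ω, so V_mid = 10.6 × 1903/2523 = 7.995 V.
Stage 2 is itself unloaded: V_out = V_mid × R4/(R3+R4) = 7.995 × 65500/65650 = 7.98 V.

V_out ≈ 7.98 V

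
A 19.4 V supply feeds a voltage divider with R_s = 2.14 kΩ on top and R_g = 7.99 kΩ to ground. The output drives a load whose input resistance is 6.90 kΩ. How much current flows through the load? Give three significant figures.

R_g‖R_L = 3.703 kΩ; V_out = 19.4 × 3.703/5.843 = 12.29 V.
I_L = V_out / R_L = 12.29 / 6.90 kΩ = 1.78 mA.

I_L ≈ 1.78 mA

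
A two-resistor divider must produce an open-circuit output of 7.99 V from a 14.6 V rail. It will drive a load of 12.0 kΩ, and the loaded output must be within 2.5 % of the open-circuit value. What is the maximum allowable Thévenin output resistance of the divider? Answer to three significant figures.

Loading drop = R_th/(R_th + R_L) ≤ 0.0250, so R_th ≤ R_L · ε/(1−ε) = 12.0 kΩ × 0.0250/0.9750 = 308 Ω.

R_th ≤ 308 Ω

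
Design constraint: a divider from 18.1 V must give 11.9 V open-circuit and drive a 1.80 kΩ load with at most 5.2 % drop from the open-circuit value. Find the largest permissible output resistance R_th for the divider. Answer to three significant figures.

R_th ≤ 98.7 Ω

Loading drop = R_th/(R_th + R_L) ≤ 0.0520, so R_th ≤ R_L · ε/(1−ε) = 1.80 kΩ × 0.0520/0.9480 = 98.7 Ω.
(Any R1, R2 with R2/(R1+R2) = 0.657 and R1‖R2 ≤ 98.7 Ω will meet the spec.)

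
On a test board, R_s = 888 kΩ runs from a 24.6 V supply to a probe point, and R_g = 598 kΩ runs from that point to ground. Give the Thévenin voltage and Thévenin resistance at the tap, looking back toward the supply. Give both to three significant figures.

V_th is the open-circuit tap voltage: 24.6 × 598/(888 + 598) = 9.90 V.
With the supply zeroed, R_s and R_g appear in parallel from the tap: R_th = R_s‖R_g = (888 × 598)/1486 = 357 kΩ.

V_th = 9.90 V, R_th = 357 kΩ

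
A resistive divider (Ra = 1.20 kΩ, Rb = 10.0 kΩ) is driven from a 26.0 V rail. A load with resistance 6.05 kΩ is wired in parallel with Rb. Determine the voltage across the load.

V_out ≈ 19.7 V

The load sits in parallel with Rb: Rb‖R_L = (10.0 × 6.05) / (10.0 + 6.05) = 3.769 kΩ.
V_out = 26.0 × 3.769 / (1.20 + 3.769) = 26.0 × 3.769/4.969 = 19.7 V.
(Unloaded it would have been 23.2 V.)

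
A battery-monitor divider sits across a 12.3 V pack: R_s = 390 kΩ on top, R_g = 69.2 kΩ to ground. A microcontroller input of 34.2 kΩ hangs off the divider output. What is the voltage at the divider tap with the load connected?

V_out ≈ 0.682 V

The load sits in parallel with R_g: R_g‖R_L = (69.2 × 34.2) / (69.2 + 34.2) = 22.89 kΩ.
V_out = 12.3 × 22.89 / (390 + 22.89) = 12.3 × 22.89/412.9 = 0.682 V.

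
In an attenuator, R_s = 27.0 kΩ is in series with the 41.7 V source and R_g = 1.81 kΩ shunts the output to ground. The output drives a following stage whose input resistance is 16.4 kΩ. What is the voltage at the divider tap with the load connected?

V_out ≈ 2.37 V

The load sits in parallel with R_g: R_g‖R_L = (1.81 × 16.4) / (1.81 + 16.4) = 1.630 kΩ.
V_out = 41.7 × 1.630 / (27.0 + 1.630) = 41.7 × 1.630/28.63 = 2.37 V.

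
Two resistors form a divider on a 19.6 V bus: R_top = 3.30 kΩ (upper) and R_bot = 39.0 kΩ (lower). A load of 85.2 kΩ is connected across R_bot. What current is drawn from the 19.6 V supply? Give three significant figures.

I ≈ 0.652 mA

R_bot‖R_L = 26.75 kΩ, so the source sees R_top + R_bot‖R_L = 30.05 kΩ.
I = 19.6 V / 30.05 kΩ = 0.652 mA.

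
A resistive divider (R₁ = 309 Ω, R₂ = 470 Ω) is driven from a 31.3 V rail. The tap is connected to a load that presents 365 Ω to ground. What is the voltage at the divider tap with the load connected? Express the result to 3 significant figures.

V_out ≈ 12.5 V

The load sits in parallel with R₂: R₂‖R_L = (470 × 365) / (470 + 365) = 205.4 Ω.
V_out = 31.3 × 205.4 / (309 + 205.4) = 31.3 × 205.4/514.4 = 12.5 V.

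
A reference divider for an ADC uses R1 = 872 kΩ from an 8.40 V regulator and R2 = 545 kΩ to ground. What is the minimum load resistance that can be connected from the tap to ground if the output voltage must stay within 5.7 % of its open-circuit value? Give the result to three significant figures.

R_L(min) ≈ 5.55 MΩ

Output resistance R_th = R1‖R2 = (872 × 545)/1417 = 335.4 kΩ.
The fractional drop is R_th/(R_th + R_L); requiring this ≤ 0.0570 gives R_L ≥ R_th(1/0.0570 − 1) = 335.4 × 16.54 = 5.55 MΩ.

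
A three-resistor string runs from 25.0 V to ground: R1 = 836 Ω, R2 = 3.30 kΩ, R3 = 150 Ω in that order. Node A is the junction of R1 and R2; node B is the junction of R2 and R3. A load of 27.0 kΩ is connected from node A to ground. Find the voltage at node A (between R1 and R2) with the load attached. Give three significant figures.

V ≈ 19.6 V

Below node A the series string R2+R3 = 3450 Ω sits in parallel with the 27000 Ω load: 3059 Ω.
V_A = 25.0 × 3059/(836 + 3059) = 19.6 V.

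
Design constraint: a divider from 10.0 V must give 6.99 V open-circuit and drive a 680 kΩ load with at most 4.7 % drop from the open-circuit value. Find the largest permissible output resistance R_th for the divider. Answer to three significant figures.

Loading drop = R_th/(R_th + R_L) ≤ 0.0470, so R_th ≤ R_L · ε/(1−ε) = 680 kΩ × 0.0470/0.9530 = 33.5 kΩ.

R_th ≤ 33.5 kΩ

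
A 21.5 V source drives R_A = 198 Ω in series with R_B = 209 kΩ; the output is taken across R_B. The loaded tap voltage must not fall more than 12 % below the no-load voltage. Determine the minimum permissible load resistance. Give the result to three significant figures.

R_L(min) ≈ 1.45 kΩ

Output resistance R_th = R_A‖R_B = (198 × 209000)/209200 = 197.8 Ω.
The fractional drop is R_th/(R_th + R_L); requiring this ≤ 0.120 gives R_L ≥ R_th(1/0.120 − 1) = 197.8 × 7.333 = 1.45 kΩ.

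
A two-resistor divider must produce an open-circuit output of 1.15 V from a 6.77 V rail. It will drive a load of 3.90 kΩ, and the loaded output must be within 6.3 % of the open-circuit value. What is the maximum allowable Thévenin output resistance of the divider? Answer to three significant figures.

R_th ≤ 262 Ω

Loading drop = R_th/(R_th + R_L) ≤ 0.0630, so R_th ≤ R_L · ε/(1−ε) = 3.90 kΩ × 0.0630/0.9370 = 262 Ω.
(Any R1, R2 with R2/(R1+R2) = 0.170 and R1‖R2 ≤ 262 Ω will meet the spec.)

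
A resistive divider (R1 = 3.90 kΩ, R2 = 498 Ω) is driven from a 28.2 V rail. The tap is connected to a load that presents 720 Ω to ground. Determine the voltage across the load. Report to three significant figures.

V_out ≈ 1.98 V

The load sits in parallel with R2: R2‖R_L = (498 × 720) / (498 + 720) = 294.4 Ω.
V_out = 28.2 × 294.4 / (3900 + 294.4) = 28.2 × 294.4/4194 = 1.98 V.
(Unloaded it would have been 3.19 V.)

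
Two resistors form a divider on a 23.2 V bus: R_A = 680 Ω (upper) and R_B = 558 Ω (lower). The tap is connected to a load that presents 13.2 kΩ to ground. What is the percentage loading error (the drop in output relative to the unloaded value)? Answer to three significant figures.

2.27 %

The divider's output (Thévenin) resistance is R_A‖R_B = 306.5 Ω.
Fractional drop under load = R_th/(R_th + R_L) = 306.5 / (306.5 + 13200) = 0.02269.
So the output falls by 2.27 %.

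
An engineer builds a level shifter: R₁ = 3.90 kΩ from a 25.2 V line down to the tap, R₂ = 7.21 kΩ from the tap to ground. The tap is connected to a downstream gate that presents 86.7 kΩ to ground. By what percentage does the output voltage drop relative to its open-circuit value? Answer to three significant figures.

2.84 %

The divider's output (Thévenin) resistance is R₁‖R₂ = 2.531 kΩ.
Fractional drop under load = R_th/(R_th + R_L) = 2.531 / (2.531 + 86.7) = 0.02836.
So the output falls by 2.84 %.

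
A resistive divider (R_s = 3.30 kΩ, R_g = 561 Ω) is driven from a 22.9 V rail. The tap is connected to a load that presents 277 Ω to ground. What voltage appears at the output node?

The load sits in parallel with R_g: R_g‖R_L = (561 × 277) / (561 + 277) = 185.4 Ω.
V_out = 22.9 × 185.4 / (3300 + 185.4) = 22.9 × 185.4/3485 = 1.22 V.
(Unloaded it would have been 3.33 V.)

V_out ≈ 1.22 V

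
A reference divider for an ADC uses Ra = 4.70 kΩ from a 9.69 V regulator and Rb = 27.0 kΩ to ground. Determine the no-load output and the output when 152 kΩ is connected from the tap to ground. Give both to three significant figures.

Unloaded: 8.25 V; loaded: 8.04 V

Open-circuit: V = 9.69 × 27.0/(4.70 + 27.0) = 8.25 V.
With the load, Rb becomes Rb‖R_L = 22.93 kΩ, so V = 9.69 × 22.93/27.63 = 8.04 V.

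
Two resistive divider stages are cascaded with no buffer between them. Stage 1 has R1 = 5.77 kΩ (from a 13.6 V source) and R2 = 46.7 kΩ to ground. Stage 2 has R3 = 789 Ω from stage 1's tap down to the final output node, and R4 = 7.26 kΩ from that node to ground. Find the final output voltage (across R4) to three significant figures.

Stage 2 presents R3+R4 = 8049 Ω as a load on stage 1's tap.
Stage 1's lower leg becomes R2‖(R3+R4) = 6866 Ω, so V_mid = 13.6 × 6866/12640 = 7.390 V.
Stage 2 is itself unloaded: V_out = V_mid × R4/(R3+R4) = 7.390 × 7260/8049 = 6.67 V.

V_out ≈ 6.67 V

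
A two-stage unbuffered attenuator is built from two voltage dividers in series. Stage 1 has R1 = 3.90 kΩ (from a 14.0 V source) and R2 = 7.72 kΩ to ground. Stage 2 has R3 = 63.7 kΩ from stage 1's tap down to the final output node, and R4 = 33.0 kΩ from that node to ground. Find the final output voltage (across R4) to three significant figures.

V_out ≈ 3.09 V

Stage 2 presents R3+R4 = 96.70 kΩ as a load on stage 1's tap.
Stage 1's lower leg becomes R2‖(R3+R4) = 7.149 kΩ, so V_mid = 14.0 × 7.149/11.05 = 9.058 V.
Stage 2 is itself unloaded: V_out = V_mid × R4/(R3+R4) = 9.058 × 33.0/96.70 = 3.09 V.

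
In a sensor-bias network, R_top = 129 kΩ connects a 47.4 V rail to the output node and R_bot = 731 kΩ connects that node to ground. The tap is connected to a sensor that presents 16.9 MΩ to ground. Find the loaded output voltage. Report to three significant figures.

The load sits in parallel with R_bot: R_bot‖R_L = (731 × 16900) / (731 + 16900) = 700.7 kΩ.
V_out = 47.4 × 700.7 / (129 + 700.7) = 47.4 × 700.7/829.7 = 40.0 V.
(Unloaded it would have been 40.3 V.)

V_out ≈ 40.0 V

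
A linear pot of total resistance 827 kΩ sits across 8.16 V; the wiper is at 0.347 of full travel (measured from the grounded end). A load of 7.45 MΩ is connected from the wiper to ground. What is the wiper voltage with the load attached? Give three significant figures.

V ≈ 2.76 V

The wiper splits the pot into (1−α)R = 540.0 kΩ above and αR = 287.0 kΩ below.
Lower section ‖ load = 276.3 kΩ.
V_wiper = 8.16 × 276.3/(540.0 + 276.3) = 2.76 V.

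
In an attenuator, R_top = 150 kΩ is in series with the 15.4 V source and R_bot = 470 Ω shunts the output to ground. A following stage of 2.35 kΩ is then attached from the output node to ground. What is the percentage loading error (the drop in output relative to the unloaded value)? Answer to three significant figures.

16.6 %

The divider's output (Thévenin) resistance is R_top‖R_bot = 468.5 Ω.
Fractional drop under load = R_th/(R_th + R_L) = 468.5 / (468.5 + 2350) = 0.1662.
So the output falls by 16.6 %.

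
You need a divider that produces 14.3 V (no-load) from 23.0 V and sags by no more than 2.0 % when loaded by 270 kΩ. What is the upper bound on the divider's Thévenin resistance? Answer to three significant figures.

R_th ≤ 5.51 kΩ

Loading drop = R_th/(R_th + R_L) ≤ 0.0200, so R_th ≤ R_L · ε/(1−ε) = 270 kΩ × 0.0200/0.9800 = 5.51 kΩ.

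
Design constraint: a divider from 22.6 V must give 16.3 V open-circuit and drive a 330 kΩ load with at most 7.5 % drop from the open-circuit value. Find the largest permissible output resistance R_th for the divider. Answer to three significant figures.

R_th ≤ 26.8 kΩ

Loading drop = R_th/(R_th + R_L) ≤ 0.0750, so R_th ≤ R_L · ε/(1−ε) = 330 kΩ × 0.0750/0.9250 = 26.8 kΩ.
(Any R1, R2 with R2/(R1+R2) = 0.721 and R1‖R2 ≤ 26.8 kΩ will meet the spec.)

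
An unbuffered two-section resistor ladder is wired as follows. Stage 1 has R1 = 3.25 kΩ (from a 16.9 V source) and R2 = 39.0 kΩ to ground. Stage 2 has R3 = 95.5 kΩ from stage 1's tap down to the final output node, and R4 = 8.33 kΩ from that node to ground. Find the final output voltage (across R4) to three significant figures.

Stage 2 presents R3+R4 = 103.8 kΩ as a load on stage 1's tap.
Stage 1's lower leg becomes R2‖(R3+R4) = 28.35 kΩ, so V_mid = 16.9 × 28.35/31.60 = 15.16 V.
Stage 2 is itself unloaded: V_out = V_mid × R4/(R3+R4) = 15.16 × 8.33/103.8 = 1.22 V.

V_out ≈ 1.22 V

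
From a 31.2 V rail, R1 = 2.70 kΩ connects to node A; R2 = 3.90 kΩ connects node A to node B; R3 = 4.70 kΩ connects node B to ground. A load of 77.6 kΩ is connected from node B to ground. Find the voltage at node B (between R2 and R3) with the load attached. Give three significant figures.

At node B, R3 is in parallel with the load: R3‖R_L = 4.432 kΩ.
Below node A the resistance is R2 + (R3‖R_L) = 8.332 kΩ, so V_A = 31.2 × 8.332/11.03 = 23.56 V.
Then V_B = V_A × (R3‖R_L)/(R2 + R3‖R_L) = 23.56 × 4.432/8.332 = 12.5 V.

V ≈ 12.5 V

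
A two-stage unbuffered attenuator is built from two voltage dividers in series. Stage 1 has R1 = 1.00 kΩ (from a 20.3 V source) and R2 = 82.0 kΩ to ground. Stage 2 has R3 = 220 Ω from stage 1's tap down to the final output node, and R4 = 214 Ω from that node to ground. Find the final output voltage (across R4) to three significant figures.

Stage 2 presents R3+R4 = 434.0 Ω as a load on stage 1's tap.
Stage 1's lower leg becomes R2‖(R3+R4) = 431.7 Ω, so V_mid = 20.3 × 431.7/1432 = 6.121 V.
Stage 2 is itself unloaded: V_out = V_mid × R4/(R3+R4) = 6.121 × 214/434.0 = 3.02 V.

V_out ≈ 3.02 V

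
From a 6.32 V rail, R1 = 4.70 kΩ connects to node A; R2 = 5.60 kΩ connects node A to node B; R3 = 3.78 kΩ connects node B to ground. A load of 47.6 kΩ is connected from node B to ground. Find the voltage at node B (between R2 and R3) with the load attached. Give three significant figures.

At node B, R3 is in parallel with the load: R3‖R_L = 3.502 kΩ.
Below node A the resistance is R2 + (R3‖R_L) = 9.102 kΩ, so V_A = 6.32 × 9.102/13.80 = 4.168 V.
Then V_B = V_A × (R3‖R_L)/(R2 + R3‖R_L) = 4.168 × 3.502/9.102 = 1.60 V.

V ≈ 1.60 V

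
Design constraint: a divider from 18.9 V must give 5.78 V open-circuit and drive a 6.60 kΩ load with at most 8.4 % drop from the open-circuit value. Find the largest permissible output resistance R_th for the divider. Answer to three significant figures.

R_th ≤ 605 Ω

Loading drop = R_th/(R_th + R_L) ≤ 0.0840, so R_th ≤ R_L · ε/(1−ε) = 6.60 kΩ × 0.0840/0.9160 = 605 Ω.
(Any R1, R2 with R2/(R1+R2) = 0.306 and R1‖R2 ≤ 605 Ω will meet the spec.)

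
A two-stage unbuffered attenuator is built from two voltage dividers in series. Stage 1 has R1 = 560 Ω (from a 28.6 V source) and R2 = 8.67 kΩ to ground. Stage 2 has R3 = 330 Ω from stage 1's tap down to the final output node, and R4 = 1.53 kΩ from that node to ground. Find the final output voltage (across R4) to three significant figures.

V_out ≈ 17.2 V

Stage 2 presents R3+R4 = 1860 Ω as a load on stage 1's tap.
Stage 1's lower leg becomes R2‖(R3+R4) = 1531 Ω, so V_mid = 28.6 × 1531/2091 = 20.94 V.
Stage 2 is itself unloaded: V_out = V_mid × R4/(R3+R4) = 20.94 × 1530/1860 = 17.2 V.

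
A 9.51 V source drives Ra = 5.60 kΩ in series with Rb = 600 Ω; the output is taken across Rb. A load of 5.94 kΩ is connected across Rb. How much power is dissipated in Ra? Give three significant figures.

Total resistance from the source is Ra + (Rb‖R_L) = 6145 Ω, so I = 9.51/6145 Ω = 1.548 mA.
P = I²·Ra = (1.548 mA)² × 5.60 kΩ = 13.4 mW.

P ≈ 13.4 mW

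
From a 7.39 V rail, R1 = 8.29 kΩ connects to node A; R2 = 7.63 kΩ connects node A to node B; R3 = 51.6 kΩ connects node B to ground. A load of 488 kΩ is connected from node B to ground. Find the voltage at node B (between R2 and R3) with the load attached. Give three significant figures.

V ≈ 5.51 V

At node B, R3 is in parallel with the load: R3‖R_L = 46.67 kΩ.
Below node A the resistance is R2 + (R3‖R_L) = 54.30 kΩ, so V_A = 7.39 × 54.30/62.59 = 6.411 V.
Then V_B = V_A × (R3‖R_L)/(R2 + R3‖R_L) = 6.411 × 46.67/54.30 = 5.51 V.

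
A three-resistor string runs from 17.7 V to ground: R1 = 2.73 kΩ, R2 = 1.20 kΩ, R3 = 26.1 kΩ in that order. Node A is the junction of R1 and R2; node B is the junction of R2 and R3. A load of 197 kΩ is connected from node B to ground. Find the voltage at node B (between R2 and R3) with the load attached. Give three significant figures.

At node B, R3 is in parallel with the load: R3‖R_L = 23.05 kΩ.
Below node A the resistance is R2 + (R3‖R_L) = 24.25 kΩ, so V_A = 17.7 × 24.25/26.98 = 15.91 V.
Then V_B = V_A × (R3‖R_L)/(R2 + R3‖R_L) = 15.91 × 23.05/24.25 = 15.1 V.

V ≈ 15.1 V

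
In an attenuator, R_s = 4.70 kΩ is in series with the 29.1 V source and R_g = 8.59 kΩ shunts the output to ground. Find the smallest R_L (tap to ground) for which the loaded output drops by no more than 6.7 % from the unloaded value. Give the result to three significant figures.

Output resistance R_th = R_s‖R_g = (4.70 × 8.59)/13.29 = 3.038 kΩ.
The fractional drop is R_th/(R_th + R_L); requiring this ≤ 0.0670 gives R_L ≥ R_th(1/0.0670 − 1) = 3.038 × 13.93 = 42.3 kΩ.

R_L(min) ≈ 42.3 kΩ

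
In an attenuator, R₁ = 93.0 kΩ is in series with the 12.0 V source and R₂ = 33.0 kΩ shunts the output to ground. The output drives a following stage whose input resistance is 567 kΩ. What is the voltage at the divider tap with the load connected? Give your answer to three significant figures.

V_out ≈ 3.01 V

The load sits in parallel with R₂: R₂‖R_L = (33.0 × 567) / (33.0 + 567) = 31.18 kΩ.
V_out = 12.0 × 31.18 / (93.0 + 31.18) = 12.0 × 31.18/124.2 = 3.01 V.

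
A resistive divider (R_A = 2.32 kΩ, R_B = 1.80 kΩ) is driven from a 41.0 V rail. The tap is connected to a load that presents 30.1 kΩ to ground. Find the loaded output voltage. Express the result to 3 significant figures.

V_out ≈ 17.3 V

The load sits in parallel with R_B: R_B‖R_L = (1.80 × 30.1) / (1.80 + 30.1) = 1.698 kΩ.
V_out = 41.0 × 1.698 / (2.32 + 1.698) = 41.0 × 1.698/4.018 = 17.3 V.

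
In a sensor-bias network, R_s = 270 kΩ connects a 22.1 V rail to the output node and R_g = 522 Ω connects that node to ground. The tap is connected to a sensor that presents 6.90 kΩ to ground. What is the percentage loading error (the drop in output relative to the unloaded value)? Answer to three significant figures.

The divider's output (Thévenin) resistance is R_s‖R_g = 521.0 Ω.
Fractional drop under load = R_th/(R_th + R_L) = 521.0 / (521.0 + 6900) = 0.07021.
So the output falls by 7.02 %.

7.02 %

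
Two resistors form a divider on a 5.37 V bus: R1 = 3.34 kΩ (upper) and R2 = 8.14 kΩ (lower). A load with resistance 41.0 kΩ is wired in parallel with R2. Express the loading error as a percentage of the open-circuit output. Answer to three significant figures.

5.46 %

The divider's output (Thévenin) resistance is R1‖R2 = 2.368 kΩ.
Fractional drop under load = R_th/(R_th + R_L) = 2.368 / (2.368 + 41.0) = 0.05461.
So the output falls by 5.46 %.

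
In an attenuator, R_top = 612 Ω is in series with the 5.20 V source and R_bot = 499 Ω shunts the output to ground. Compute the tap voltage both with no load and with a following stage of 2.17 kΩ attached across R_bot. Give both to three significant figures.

Unloaded: 2.34 V; loaded: 2.07 V

Open-circuit: V = 5.20 × 499/(612 + 499) = 2.34 V.
With the load, R_bot becomes R_bot‖R_L = 405.7 Ω, so V = 5.20 × 405.7/1018 = 2.07 V.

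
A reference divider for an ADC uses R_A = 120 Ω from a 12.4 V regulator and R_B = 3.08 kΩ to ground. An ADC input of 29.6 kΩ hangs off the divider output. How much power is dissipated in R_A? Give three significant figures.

Total resistance from the source is R_A + (R_B‖R_L) = 2910 Ω, so I = 12.4/2910 Ω = 4.262 mA.
P = I²·R_A = (4.262 mA)² × 120 Ω = 2.18 mW.

P ≈ 2.18 mW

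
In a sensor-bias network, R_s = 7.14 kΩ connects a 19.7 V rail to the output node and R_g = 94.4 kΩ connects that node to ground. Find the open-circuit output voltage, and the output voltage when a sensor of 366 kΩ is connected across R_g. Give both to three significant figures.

Unloaded: 18.3 V; loaded: 18.0 V

Open-circuit: V = 19.7 × 94.4/(7.14 + 94.4) = 18.3 V.
With the load, R_g becomes R_g‖R_L = 75.04 kΩ, so V = 19.7 × 75.04/82.18 = 18.0 V.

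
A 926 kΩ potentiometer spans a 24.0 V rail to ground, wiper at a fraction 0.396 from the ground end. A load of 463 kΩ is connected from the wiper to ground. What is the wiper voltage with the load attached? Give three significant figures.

The wiper splits the pot into (1−α)R = 559.3 kΩ above and αR = 366.7 kΩ below.
Lower section ‖ load = 204.6 kΩ.
V_wiper = 24.0 × 204.6/(559.3 + 204.6) = 6.43 V.

V ≈ 6.43 V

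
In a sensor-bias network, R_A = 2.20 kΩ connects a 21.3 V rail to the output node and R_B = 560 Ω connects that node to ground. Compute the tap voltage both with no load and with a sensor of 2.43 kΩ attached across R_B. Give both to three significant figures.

Unloaded: 4.32 V; loaded: 3.65 V

Open-circuit: V = 21.3 × 560/(2200 + 560) = 4.32 V.
With the load, R_B becomes R_B‖R_L = 455.1 Ω, so V = 21.3 × 455.1/2655 = 3.65 V.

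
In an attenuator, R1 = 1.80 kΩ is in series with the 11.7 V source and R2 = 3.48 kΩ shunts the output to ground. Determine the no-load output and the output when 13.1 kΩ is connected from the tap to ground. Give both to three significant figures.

Unloaded: 7.71 V; loaded: 7.07 V

Open-circuit: V = 11.7 × 3.48/(1.80 + 3.48) = 7.71 V.
With the load, R2 becomes R2‖R_L = 2.750 kΩ, so V = 11.7 × 2.750/4.550 = 7.07 V.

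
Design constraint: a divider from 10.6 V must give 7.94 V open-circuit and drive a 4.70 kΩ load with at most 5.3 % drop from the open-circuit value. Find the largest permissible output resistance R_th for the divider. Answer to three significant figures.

Loading drop = R_th/(R_th + R_L) ≤ 0.0530, so R_th ≤ R_L · ε/(1−ε) = 4.70 kΩ × 0.0530/0.9470 = 263 Ω.

R_th ≤ 263 Ω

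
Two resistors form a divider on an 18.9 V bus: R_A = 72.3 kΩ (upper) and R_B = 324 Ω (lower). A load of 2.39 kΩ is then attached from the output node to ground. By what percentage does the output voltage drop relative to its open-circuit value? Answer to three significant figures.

11.9 %

The divider's output (Thévenin) resistance is R_A‖R_B = 322.6 Ω.
Fractional drop under load = R_th/(R_th + R_L) = 322.6 / (322.6 + 2390) = 0.1189.
So the output falls by 11.9 %.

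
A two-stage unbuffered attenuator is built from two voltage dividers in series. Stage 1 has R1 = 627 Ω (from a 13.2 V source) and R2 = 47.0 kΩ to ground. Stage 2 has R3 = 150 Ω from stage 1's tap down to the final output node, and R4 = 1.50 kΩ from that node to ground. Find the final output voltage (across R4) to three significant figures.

V_out ≈ 8.61 V

Stage 2 presents R3+R4 = 1650 Ω as a load on stage 1's tap.
Stage 1's lower leg becomes R2‖(R3+R4) = 1594 Ω, so V_mid = 13.2 × 1594/2221 = 9.474 V.
Stage 2 is itself unloaded: V_out = V_mid × R4/(R3+R4) = 9.474 × 1500/1650 = 8.61 V.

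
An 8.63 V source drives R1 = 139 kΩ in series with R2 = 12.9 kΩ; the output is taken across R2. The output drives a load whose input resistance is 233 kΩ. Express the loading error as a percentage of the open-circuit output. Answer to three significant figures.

4.82 %

The divider's output (Thévenin) resistance is R1‖R2 = 11.80 kΩ.
Fractional drop under load = R_th/(R_th + R_L) = 11.80 / (11.80 + 233) = 0.04822.
So the output falls by 4.82 %.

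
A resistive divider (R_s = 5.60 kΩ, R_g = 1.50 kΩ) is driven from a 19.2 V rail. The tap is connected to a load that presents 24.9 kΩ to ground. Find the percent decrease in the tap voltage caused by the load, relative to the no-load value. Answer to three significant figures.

The divider's output (Thévenin) resistance is R_s‖R_g = 1.183 kΩ.
Fractional drop under load = R_th/(R_th + R_L) = 1.183 / (1.183 + 24.9) = 0.04536.
So the output falls by 4.54 %.

4.54 %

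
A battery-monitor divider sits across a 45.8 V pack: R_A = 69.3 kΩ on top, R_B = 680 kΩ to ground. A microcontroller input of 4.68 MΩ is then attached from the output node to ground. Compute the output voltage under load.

The load sits in parallel with R_B: R_B‖R_L = (680 × 4680) / (680 + 4680) = 593.7 kΩ.
V_out = 45.8 × 593.7 / (69.3 + 593.7) = 45.8 × 593.7/663.0 = 41.0 V.

V_out ≈ 41.0 V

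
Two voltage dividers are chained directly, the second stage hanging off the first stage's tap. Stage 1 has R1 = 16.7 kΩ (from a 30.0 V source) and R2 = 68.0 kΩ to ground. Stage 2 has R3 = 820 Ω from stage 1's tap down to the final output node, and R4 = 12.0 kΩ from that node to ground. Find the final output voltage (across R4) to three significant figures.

Stage 2 presents R3+R4 = 12820 Ω as a load on stage 1's tap.
Stage 1's lower leg becomes R2‖(R3+R4) = 10790 Ω, so V_mid = 30.0 × 10790/27490 = 11.77 V.
Stage 2 is itself unloaded: V_out = V_mid × R4/(R3+R4) = 11.77 × 12000/12820 = 11.0 V.

V_out ≈ 11.0 V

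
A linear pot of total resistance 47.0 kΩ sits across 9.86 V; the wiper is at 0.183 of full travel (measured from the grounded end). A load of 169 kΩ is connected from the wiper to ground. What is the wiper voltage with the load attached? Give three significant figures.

V ≈ 1.73 V

The wiper splits the pot into (1−α)R = 38.40 kΩ above and αR = 8.601 kΩ below.
Lower section ‖ load = 8.184 kΩ.
V_wiper = 9.86 × 8.184/(38.40 + 8.184) = 1.73 V.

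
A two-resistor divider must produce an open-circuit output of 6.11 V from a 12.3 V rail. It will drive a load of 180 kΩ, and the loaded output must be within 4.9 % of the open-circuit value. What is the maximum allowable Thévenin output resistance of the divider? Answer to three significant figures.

Loading drop = R_th/(R_th + R_L) ≤ 0.0490, so R_th ≤ R_L · ε/(1−ε) = 180 kΩ × 0.0490/0.9510 = 9.27 kΩ.

R_th ≤ 9.27 kΩ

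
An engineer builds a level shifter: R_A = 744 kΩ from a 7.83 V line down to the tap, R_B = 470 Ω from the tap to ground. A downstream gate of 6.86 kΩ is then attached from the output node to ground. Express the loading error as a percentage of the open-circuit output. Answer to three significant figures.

6.41 %

The divider's output (Thévenin) resistance is R_A‖R_B = 469.7 Ω.
Fractional drop under load = R_th/(R_th + R_L) = 469.7 / (469.7 + 6860) = 0.06408.
So the output falls by 6.41 %.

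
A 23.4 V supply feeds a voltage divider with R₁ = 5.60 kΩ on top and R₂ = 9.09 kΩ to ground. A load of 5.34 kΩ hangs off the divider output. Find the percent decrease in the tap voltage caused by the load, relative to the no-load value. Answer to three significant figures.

Unloaded V = 23.4 × 9.09/14.69 = 14.48 V.
Loaded: R₂‖R_L = 3.364 kΩ, giving V = 23.4 × 3.364/8.964 = 8.781 V.
Drop = (14.48 − 8.781) / 14.48 = 39.4 %.

39.4 %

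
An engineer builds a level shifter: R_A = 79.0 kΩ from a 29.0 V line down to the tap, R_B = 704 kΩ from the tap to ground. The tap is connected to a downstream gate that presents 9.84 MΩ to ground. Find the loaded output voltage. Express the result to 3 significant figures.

V_out ≈ 25.9 V

The load sits in parallel with R_B: R_B‖R_L = (704 × 9840) / (704 + 9840) = 657.0 kΩ.
V_out = 29.0 × 657.0 / (79.0 + 657.0) = 29.0 × 657.0/736.0 = 25.9 V.
(Unloaded it would have been 26.1 V.)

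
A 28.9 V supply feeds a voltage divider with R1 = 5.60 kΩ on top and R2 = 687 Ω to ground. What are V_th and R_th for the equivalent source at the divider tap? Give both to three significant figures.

V_th = 3.16 V, R_th = 612 Ω

V_th is the open-circuit tap voltage: 28.9 × 687/(5600 + 687) = 3.16 V.
With the supply zeroed, R1 and R2 appear in parallel from the tap: R_th = R1‖R2 = (5600 × 687)/6287 = 612 Ω.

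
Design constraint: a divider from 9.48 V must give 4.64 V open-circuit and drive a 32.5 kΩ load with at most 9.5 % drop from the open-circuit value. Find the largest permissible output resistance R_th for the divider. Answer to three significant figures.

Loading drop = R_th/(R_th + R_L) ≤ 0.0950, so R_th ≤ R_L · ε/(1−ε) = 32.5 kΩ × 0.0950/0.9050 = 3.41 kΩ.

R_th ≤ 3.41 kΩ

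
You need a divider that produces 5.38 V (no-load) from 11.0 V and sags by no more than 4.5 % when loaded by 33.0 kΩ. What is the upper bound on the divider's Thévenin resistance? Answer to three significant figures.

Loading drop = R_th/(R_th + R_L) ≤ 0.0450, so R_th ≤ R_L · ε/(1−ε) = 33.0 kΩ × 0.0450/0.9550 = 1.55 kΩ.
(Any R1, R2 with R2/(R1+R2) = 0.489 and R1‖R2 ≤ 1.55 kΩ will meet the spec.)

R_th ≤ 1.55 kΩ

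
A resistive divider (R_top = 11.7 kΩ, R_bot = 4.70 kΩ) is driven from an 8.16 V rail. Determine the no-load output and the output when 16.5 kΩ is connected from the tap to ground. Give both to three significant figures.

Unloaded: 2.34 V; loaded: 1.94 V

Open-circuit: V = 8.16 × 4.70/(11.7 + 4.70) = 2.34 V.
With the load, R_bot becomes R_bot‖R_L = 3.658 kΩ, so V = 8.16 × 3.658/15.36 = 1.94 V.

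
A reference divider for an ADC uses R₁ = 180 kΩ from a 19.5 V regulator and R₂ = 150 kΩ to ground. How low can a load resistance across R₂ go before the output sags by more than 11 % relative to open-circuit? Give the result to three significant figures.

Output resistance R_th = R₁‖R₂ = (180 × 150)/330.0 = 81.82 kΩ.
The fractional drop is R_th/(R_th + R_L); requiring this ≤ 0.110 gives R_L ≥ R_th(1/0.110 − 1) = 81.82 × 8.091 = 662 kΩ.

R_L(min) ≈ 662 kΩ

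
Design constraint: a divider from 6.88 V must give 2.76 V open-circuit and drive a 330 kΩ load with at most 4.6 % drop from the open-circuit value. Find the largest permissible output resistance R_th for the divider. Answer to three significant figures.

R_th ≤ 15.9 kΩ

Loading drop = R_th/(R_th + R_L) ≤ 0.0460, so R_th ≤ R_L · ε/(1−ε) = 330 kΩ × 0.0460/0.9540 = 15.9 kΩ.
(Any R1, R2 with R2/(R1+R2) = 0.401 and R1‖R2 ≤ 15.9 kΩ will meet the spec.)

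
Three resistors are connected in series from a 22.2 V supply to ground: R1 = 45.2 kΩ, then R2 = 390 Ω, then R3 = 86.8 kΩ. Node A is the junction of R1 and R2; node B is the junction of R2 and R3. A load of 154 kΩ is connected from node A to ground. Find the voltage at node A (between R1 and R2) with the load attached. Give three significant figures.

V ≈ 12.3 V

Below node A the series string R2+R3 = 87190 Ω sits in parallel with the 154000 Ω load: 55670 Ω.
V_A = 22.2 × 55670/(45200 + 55670) = 12.3 V.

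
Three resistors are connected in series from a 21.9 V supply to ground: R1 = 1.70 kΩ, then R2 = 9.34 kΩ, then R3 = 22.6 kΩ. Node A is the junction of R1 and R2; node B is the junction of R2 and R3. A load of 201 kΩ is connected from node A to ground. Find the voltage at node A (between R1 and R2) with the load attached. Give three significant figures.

Below node A the series string R2+R3 = 31.94 kΩ sits in parallel with the 201 kΩ load: 27.56 kΩ.
V_A = 21.9 × 27.56/(1.70 + 27.56) = 20.6 V.

V ≈ 20.6 V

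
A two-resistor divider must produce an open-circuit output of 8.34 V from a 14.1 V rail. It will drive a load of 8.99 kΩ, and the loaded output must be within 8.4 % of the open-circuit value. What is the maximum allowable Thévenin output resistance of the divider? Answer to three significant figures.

Loading drop = R_th/(R_th + R_L) ≤ 0.0840, so R_th ≤ R_L · ε/(1−ε) = 8.99 kΩ × 0.0840/0.9160 = 824 Ω.
(Any R1, R2 with R2/(R1+R2) = 0.591 and R1‖R2 ≤ 824 Ω will meet the spec.)

R_th ≤ 824 Ω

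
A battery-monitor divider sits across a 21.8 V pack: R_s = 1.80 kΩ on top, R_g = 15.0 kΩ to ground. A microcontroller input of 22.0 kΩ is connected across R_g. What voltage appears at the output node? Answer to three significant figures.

The load sits in parallel with R_g: R_g‖R_L = (15.0 × 22.0) / (15.0 + 22.0) = 8.919 kΩ.
V_out = 21.8 × 8.919 / (1.80 + 8.919) = 21.8 × 8.919/10.72 = 18.1 V.

V_out ≈ 18.1 V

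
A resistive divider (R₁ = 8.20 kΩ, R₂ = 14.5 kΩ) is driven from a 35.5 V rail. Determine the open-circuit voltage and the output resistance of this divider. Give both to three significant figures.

V_th = 22.7 V, R_th = 5.24 kΩ

V_th is the open-circuit tap voltage: 35.5 × 14.5/(8.20 + 14.5) = 22.7 V.
With the supply zeroed, R₁ and R₂ appear in parallel from the tap: R_th = R₁‖R₂ = (8.20 × 14.5)/22.70 = 5.24 kΩ.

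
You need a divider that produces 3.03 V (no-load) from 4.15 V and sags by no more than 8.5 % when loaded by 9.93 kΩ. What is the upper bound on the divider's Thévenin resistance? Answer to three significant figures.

Loading drop = R_th/(R_th + R_L) ≤ 0.0850, so R_th ≤ R_L · ε/(1−ε) = 9.93 kΩ × 0.0850/0.9150 = 922 Ω.
(Any R1, R2 with R2/(R1+R2) = 0.730 and R1‖R2 ≤ 922 Ω will meet the spec.)

R_th ≤ 922 Ω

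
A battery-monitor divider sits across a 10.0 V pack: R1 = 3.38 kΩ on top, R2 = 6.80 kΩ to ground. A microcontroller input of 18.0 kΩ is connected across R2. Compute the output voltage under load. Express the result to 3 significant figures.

V_out ≈ 5.94 V

The load sits in parallel with R2: R2‖R_L = (6.80 × 18.0) / (6.80 + 18.0) = 4.935 kΩ.
V_out = 10.0 × 4.935 / (3.38 + 4.935) = 10.0 × 4.935/8.315 = 5.94 V.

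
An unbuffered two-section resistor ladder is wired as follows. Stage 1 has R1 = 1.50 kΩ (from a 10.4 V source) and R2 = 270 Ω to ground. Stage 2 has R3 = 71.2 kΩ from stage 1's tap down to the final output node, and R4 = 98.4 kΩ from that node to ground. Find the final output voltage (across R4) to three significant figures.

Stage 2 presents R3+R4 = 169600 Ω as a load on stage 1's tap.
Stage 1's lower leg becomes R2‖(R3+R4) = 269.6 Ω, so V_mid = 10.4 × 269.6/1770 = 1.584 V.
Stage 2 is itself unloaded: V_out = V_mid × R4/(R3+R4) = 1.584 × 98400/169600 = 0.919 V.

V_out ≈ 0.919 V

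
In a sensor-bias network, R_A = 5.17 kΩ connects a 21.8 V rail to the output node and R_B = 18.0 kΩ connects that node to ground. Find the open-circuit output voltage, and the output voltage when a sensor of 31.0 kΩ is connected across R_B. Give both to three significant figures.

Open-circuit: V = 21.8 × 18.0/(5.17 + 18.0) = 16.9 V.
With the load, R_B becomes R_B‖R_L = 11.39 kΩ, so V = 21.8 × 11.39/16.56 = 15.0 V.

Unloaded: 16.9 V; loaded: 15.0 V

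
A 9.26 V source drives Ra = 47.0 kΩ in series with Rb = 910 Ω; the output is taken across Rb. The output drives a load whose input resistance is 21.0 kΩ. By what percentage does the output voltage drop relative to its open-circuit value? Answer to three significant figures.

The divider's output (Thévenin) resistance is Ra‖Rb = 892.7 Ω.
Fractional drop under load = R_th/(R_th + R_L) = 892.7 / (892.7 + 21000) = 0.04078.
So the output falls by 4.08 %.

4.08 %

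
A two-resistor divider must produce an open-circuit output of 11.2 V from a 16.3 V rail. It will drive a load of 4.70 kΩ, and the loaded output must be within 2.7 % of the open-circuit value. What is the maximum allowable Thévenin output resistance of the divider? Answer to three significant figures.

R_th ≤ 130 Ω

Loading drop = R_th/(R_th + R_L) ≤ 0.0270, so R_th ≤ R_L · ε/(1−ε) = 4.70 kΩ × 0.0270/0.9730 = 130 Ω.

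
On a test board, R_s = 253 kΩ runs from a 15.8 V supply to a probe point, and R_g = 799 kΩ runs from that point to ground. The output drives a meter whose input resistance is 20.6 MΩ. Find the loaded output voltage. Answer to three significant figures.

The load sits in parallel with R_g: R_g‖R_L = (799 × 20600) / (799 + 20600) = 769.2 kΩ.
V_out = 15.8 × 769.2 / (253 + 769.2) = 15.8 × 769.2/1022 = 11.9 V.
(Unloaded it would have been 12.0 V.)

V_out ≈ 11.9 V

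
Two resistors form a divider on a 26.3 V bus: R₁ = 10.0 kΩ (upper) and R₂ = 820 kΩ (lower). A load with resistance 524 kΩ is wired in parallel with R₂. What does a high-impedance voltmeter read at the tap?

The load sits in parallel with R₂: R₂‖R_L = (820 × 524) / (820 + 524) = 319.7 kΩ.
V_out = 26.3 × 319.7 / (10.0 + 319.7) = 26.3 × 319.7/329.7 = 25.5 V.
(Unloaded it would have been 26.0 V.)

V_out ≈ 25.5 V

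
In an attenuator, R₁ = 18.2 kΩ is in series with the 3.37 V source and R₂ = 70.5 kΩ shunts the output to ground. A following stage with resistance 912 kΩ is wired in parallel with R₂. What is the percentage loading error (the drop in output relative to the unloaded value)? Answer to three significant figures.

1.56 %

The divider's output (Thévenin) resistance is R₁‖R₂ = 14.47 kΩ.
Fractional drop under load = R_th/(R_th + R_L) = 14.47 / (14.47 + 912) = 0.01561.
So the output falls by 1.56 %.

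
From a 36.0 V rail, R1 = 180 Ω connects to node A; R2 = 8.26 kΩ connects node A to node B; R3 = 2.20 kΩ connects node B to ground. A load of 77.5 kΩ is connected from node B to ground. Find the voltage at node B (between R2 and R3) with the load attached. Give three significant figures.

At node B, R3 is in parallel with the load: R3‖R_L = 2139 Ω.
Below node A the resistance is R2 + (R3‖R_L) = 10400 Ω, so V_A = 36.0 × 10400/10580 = 35.39 V.
Then V_B = V_A × (R3‖R_L)/(R2 + R3‖R_L) = 35.39 × 2139/10400 = 7.28 V.

V ≈ 7.28 V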